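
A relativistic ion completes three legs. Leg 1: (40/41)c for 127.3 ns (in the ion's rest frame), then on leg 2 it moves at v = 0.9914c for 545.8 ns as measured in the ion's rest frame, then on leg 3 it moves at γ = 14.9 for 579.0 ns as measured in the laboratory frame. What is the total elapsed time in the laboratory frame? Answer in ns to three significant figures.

Δt = 5330 ns

Leg 1: γ = 1/√(1 − (40/41)²) = 41/9 ≈ 4.556; Δt_1 = 4.556 × 127.3 = 579.9 ns.
Leg 2: γ = 1/√(1 − 0.9914²) = 1/√0.01713 = 7.641; Δt_2 = 7.641 × 545.8 = 4171 ns.
Leg 3: 579.0 ns is already measured in the laboratory frame.
Total: 579.9 + 4171 + 579.0 ns.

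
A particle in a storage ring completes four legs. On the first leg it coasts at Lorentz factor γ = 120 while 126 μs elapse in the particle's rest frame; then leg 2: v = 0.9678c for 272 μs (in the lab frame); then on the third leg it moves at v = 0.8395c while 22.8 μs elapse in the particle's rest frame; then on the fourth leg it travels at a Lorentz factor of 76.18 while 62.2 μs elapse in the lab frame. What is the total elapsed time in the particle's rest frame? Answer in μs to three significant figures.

τ = 218 μs

Leg 1: 126 μs is already measured in the particle's rest frame.
Leg 2: γ = 1/√(1 − 0.9678²) = 1/√0.06336 = 3.973; τ_2 = 272/3.973 = 68.47 μs.
Leg 3: 22.8 μs is already measured in the particle's rest frame.
Leg 4: γ = 76.18; τ_4 = 62.2/76.18 = 0.8165 μs.
Total: 126.0 + 68.47 + 22.80 + 0.8165 μs.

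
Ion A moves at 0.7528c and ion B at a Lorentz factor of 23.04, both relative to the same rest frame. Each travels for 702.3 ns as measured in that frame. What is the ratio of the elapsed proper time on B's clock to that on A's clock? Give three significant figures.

A: γ = 1/√(1 − 0.7528²) = 1/√0.4333 = 1.519. B: γ = 23.04.
τ_A/τ_B = γ_B/γ_A = 23.04/1.519 = 15.17, so τ_B/τ_A = 0.06594.

τ_B/τ_A = 0.0659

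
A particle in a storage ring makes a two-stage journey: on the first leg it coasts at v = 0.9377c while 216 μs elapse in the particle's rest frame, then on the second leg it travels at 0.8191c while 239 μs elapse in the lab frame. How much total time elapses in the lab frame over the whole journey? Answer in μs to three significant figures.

Leg 1: γ = 1/√(1 − 0.9377²) = 1/√0.1207 = 2.878; Δt_1 = 2.878 × 216 = 621.7 μs.
Leg 2: 239 μs is already measured in the lab frame.
Total: 621.7 + 239.0 μs.

Δt = 861 μs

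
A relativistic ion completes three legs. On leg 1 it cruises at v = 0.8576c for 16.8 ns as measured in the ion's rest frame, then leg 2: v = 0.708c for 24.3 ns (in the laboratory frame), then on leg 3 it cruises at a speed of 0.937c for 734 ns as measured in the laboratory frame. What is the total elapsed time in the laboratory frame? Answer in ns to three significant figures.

Leg 1: γ = 1/√(1 − 0.8576²) = 1/√0.2645 = 1.944; Δt_1 = 1.944 × 16.8 = 32.66 ns.
Leg 2: 24.3 ns is already measured in the laboratory frame.
Leg 3: 734 ns is already measured in the laboratory frame.
Total: 32.66 + 24.30 + 734.0 ns.

Δt = 791 ns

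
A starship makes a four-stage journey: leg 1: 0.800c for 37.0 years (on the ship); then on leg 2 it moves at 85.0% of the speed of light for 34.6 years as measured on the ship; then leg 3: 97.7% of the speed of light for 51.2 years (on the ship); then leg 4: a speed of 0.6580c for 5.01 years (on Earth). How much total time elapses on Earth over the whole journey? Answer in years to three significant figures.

Δt = 372 years

Leg 1: γ = 1/√(1 − 0.800²) = 5/3 ≈ 1.667; Δt_1 = 1.667 × 37.0 = 61.67 years.
Leg 2: β = 0.850; γ = 1/√(1 − 0.850²) = 1/√0.2775 = 1.898; Δt_2 = 1.898 × 34.6 = 65.68 years.
Leg 3: β = 0.977; γ = 1/√(1 − 0.977²) = 1/√0.04547 = 4.690; Δt_3 = 4.690 × 51.2 = 240.1 years.
Leg 4: 5.01 years is already measured on Earth.
Total: 61.67 + 65.68 + 240.1 + 5.010 years.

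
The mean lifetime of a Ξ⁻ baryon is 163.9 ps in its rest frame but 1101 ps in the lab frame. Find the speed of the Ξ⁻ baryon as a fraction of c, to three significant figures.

γ = Δt/τ₀ = 1101/163.9 = 6.718
β = √(1 − 1/γ²) = √(1 − 0.02216) = √0.9778

v = 0.989c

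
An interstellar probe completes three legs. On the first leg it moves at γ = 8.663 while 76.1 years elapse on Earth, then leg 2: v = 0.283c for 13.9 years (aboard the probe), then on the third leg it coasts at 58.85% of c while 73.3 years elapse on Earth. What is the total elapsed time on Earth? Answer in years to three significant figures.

Leg 1: 76.1 years is already measured on Earth.
Leg 2: γ = 1/√(1 − 0.283²) = 1/√0.9199 = 1.043; Δt_2 = 1.043 × 13.9 = 14.49 years.
Leg 3: 73.3 years is already measured on Earth.
Total: 76.10 + 14.49 + 73.30 years.

Δt = 164 years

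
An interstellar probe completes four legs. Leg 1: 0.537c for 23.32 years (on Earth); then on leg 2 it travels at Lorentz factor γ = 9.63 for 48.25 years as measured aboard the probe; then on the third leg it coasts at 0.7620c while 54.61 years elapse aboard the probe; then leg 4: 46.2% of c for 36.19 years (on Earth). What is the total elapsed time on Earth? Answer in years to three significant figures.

Δt = 608 years

Leg 1: 23.32 years is already measured on Earth.
Leg 2: γ = 9.63; Δt_2 = 9.630 × 48.25 = 464.6 years.
Leg 3: γ = 1/√(1 − 0.7620²) = 1/√0.4194 = 1.544; Δt_3 = 1.544 × 54.61 = 84.33 years.
Leg 4: 36.19 years is already measured on Earth.
Total: 23.32 + 464.6 + 84.33 + 36.19 years.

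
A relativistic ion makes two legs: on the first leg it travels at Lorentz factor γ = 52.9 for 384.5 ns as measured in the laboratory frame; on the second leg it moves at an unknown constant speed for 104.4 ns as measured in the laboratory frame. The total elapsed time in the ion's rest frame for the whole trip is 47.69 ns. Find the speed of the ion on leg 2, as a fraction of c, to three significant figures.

Leg 1: γ = 52.9; τ_1 = 384.5/52.90 = 7.268 ns.
Leg 2: speed unknown; τ_2 = 104.4/γ_2.
Total proper time: 7.268 + τ_2 = 47.69, so τ_2 = 47.69 − 7.268 = 40.42 ns.
γ_2 = 104.4/40.42 = 2.583; β = √(1 − 1/γ²) = √0.8501.

β = 0.922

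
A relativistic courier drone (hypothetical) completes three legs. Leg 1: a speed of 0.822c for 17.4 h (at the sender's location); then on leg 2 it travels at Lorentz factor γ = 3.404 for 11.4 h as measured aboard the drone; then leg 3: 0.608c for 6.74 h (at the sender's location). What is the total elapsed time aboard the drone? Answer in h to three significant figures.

Leg 1: γ = 1/√(1 − 0.822²) = 1/√0.3243 = 1.756; τ_1 = 17.4/1.756 = 9.909 h.
Leg 2: 11.4 h is already measured aboard the drone.
Leg 3: γ = 1/√(1 − 0.608²) = 1/√0.6303 = 1.260; τ_3 = 6.74/1.260 = 5.351 h.
Total: 9.909 + 11.40 + 5.351 h.

τ = 26.7 h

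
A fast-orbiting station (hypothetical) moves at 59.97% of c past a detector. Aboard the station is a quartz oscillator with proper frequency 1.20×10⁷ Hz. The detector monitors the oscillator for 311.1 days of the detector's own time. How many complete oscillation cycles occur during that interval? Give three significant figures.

N = 2.58×10¹⁴

β = 0.5997; γ = 1/√(1 − 0.5997²) = 1/√0.6404 = 1.250
During 311.1 days of lab time, the oscillator's proper time advances by τ = Δt/γ = 311.1/1.250 = 248.9 days = 2.151×10⁷ s.
N = f × τ = 1.20×10⁷ × 2.151×10⁷ = 2.581×10¹⁴.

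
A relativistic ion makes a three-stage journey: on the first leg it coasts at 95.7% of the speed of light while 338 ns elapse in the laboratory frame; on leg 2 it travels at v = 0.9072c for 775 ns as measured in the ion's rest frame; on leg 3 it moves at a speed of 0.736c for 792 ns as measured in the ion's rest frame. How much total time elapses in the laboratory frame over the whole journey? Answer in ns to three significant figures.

Leg 1: 338 ns is already measured in the laboratory frame.
Leg 2: γ = 1/√(1 − 0.9072²) = 1/√0.1770 = 2.377; Δt_2 = 2.377 × 775 = 1842 ns.
Leg 3: γ = 1/√(1 − 0.736²) = 1/√0.4583 = 1.477; Δt_3 = 1.477 × 792 = 1170 ns.
Total: 338.0 + 1842 + 1170 ns.

Δt = 3350 ns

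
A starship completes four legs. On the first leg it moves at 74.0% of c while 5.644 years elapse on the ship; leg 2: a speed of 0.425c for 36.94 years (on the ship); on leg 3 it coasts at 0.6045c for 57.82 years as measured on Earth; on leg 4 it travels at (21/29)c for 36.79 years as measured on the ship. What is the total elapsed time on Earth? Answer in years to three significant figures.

Leg 1: β = 0.740; γ = 1/√(1 − 0.740²) = 1/√0.4524 = 1.487; Δt_1 = 1.487 × 5.644 = 8.391 years.
Leg 2: γ = 1/√(1 − 0.425²) = 1/√0.8194 = 1.105; Δt_2 = 1.105 × 36.94 = 40.81 years.
Leg 3: 57.82 years is already measured on Earth.
Leg 4: γ = 1/√(1 − (21/29)²) = 29/20 = 1.450; Δt_4 = 1.450 × 36.79 = 53.35 years.
Total: 8.391 + 40.81 + 57.82 + 53.35 years.

Δt = 160 years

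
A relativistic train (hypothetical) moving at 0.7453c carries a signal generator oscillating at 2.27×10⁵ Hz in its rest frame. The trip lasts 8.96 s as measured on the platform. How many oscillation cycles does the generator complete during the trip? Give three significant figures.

N = 1.36×10⁶

γ = 1/√(1 − 0.7453²) = 1/√0.4445 = 1.500
The oscillator's own cycle count is N = f × τ where τ is the proper time on the train. τ = Δt/γ = 8.96/1.500 = 5.974 s = 5.974×10⁰ s.
N = 2.27×10⁵ × 5.974×10⁰ = 1.356×10⁶.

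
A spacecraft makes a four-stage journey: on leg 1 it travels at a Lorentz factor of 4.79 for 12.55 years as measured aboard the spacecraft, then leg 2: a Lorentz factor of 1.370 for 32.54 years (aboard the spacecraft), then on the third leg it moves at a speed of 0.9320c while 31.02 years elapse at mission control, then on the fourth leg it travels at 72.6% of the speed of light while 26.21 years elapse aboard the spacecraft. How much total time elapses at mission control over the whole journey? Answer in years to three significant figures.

Leg 1: γ = 4.79; Δt_1 = 4.790 × 12.55 = 60.11 years.
Leg 2: γ = 1.370; Δt_2 = 1.370 × 32.54 = 44.58 years.
Leg 3: 31.02 years is already measured at mission control.
Leg 4: β = 0.726; γ = 1/√(1 − 0.726²) = 1/√0.4729 = 1.454; Δt_4 = 1.454 × 26.21 = 38.11 years.
Total: 60.11 + 44.58 + 31.02 + 38.11 years.

Δt = 174 years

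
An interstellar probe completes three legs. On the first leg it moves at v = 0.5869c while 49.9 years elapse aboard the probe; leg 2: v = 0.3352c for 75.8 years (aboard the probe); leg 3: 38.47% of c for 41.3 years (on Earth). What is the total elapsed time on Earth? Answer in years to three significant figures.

Δt = 183 years

Leg 1: γ = 1/√(1 − 0.5869²) = 1/√0.6555 = 1.235; Δt_1 = 1.235 × 49.9 = 61.63 years.
Leg 2: γ = 1/√(1 − 0.3352²) = 1/√0.8876 = 1.061; Δt_2 = 1.061 × 75.8 = 80.45 years.
Leg 3: 41.3 years is already measured on Earth.
Total: 61.63 + 80.45 + 41.30 years.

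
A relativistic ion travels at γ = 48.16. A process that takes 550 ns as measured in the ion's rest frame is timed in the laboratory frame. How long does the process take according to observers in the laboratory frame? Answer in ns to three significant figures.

Δt = 2.65×10⁴ ns

γ = 48.16
The interval measured in the ion's rest frame is the proper time (both events occur at the same place in that frame); the lab-frame interval is Δt = γτ = 48.16 × 550 ns.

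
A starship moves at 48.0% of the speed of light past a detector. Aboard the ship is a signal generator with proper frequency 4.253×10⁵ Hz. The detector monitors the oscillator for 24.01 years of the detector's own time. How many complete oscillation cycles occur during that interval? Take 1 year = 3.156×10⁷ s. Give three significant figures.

β = 0.480; γ = 1/√(1 − 0.480²) = 1/√0.7696 = 1.140
During 24.01 years of lab time, the oscillator's proper time advances by τ = Δt/γ = 24.01/1.140 = 21.06 years = 6.648×10⁸ s.
N = f × τ = 4.253×10⁵ × 6.648×10⁸ = 2.827×10¹⁴.

N = 2.83×10¹⁴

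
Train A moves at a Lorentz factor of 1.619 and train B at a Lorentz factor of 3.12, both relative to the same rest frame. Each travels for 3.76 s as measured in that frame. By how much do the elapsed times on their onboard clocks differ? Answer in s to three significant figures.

|τ_A − τ_B| = 1.12 s

A: γ = 1.619; τ_A = 3.76/1.619 = 2.322 s.
B: γ = 3.12; τ_B = 3.76/3.120 = 1.205 s.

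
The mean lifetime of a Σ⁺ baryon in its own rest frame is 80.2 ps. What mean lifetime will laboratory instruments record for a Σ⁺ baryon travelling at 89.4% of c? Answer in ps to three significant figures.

Δt = 179 ps

β = 0.894; γ = 1/√(1 − 0.894²) = 1/√0.2008 = 2.232
The rest-frame lifetime is the proper time; the lab measures the dilated interval Δt = γτ₀ = 2.232 × 80.2 ps.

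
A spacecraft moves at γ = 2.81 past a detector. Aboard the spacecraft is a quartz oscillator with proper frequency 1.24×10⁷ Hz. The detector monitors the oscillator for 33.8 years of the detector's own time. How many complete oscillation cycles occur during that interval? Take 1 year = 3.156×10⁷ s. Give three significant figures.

N = 4.71×10¹⁵

γ = 2.81
During 33.8 years of lab time, the oscillator's proper time advances by τ = Δt/γ = 33.8/2.810 = 12.03 years = 3.796×10⁸ s.
N = f × τ = 1.24×10⁷ × 3.796×10⁸ = 4.707×10¹⁵.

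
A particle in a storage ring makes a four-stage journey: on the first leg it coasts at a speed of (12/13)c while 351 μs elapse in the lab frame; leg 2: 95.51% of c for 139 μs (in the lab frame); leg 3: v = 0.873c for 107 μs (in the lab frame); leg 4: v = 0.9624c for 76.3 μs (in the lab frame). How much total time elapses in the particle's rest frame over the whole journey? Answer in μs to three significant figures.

τ = 249 μs

Leg 1: γ = 1/√(1 − (12/13)²) = 13/5 = 2.600; τ_1 = 351/2.600 = 135.0 μs.
Leg 2: β = 0.9551; γ = 1/√(1 − 0.9551²) = 1/√0.08778 = 3.375; τ_2 = 139/3.375 = 41.18 μs.
Leg 3: γ = 1/√(1 − 0.873²) = 1/√0.2379 = 2.050; τ_3 = 107/2.050 = 52.19 μs.
Leg 4: γ = 1/√(1 − 0.9624²) = 1/√0.07379 = 3.681; τ_4 = 76.3/3.681 = 20.73 μs.
Total: 135.0 + 41.18 + 52.19 + 20.73 μs.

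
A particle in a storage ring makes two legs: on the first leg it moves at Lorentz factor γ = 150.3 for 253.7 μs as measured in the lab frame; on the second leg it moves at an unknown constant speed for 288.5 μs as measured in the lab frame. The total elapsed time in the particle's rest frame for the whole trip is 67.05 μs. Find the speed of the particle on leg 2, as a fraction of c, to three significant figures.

Leg 1: γ = 150.3; τ_1 = 253.7/150.3 = 1.688 μs.
Leg 2: speed unknown; τ_2 = 288.5/γ_2.
Total proper time: 1.688 + τ_2 = 67.05, so τ_2 = 67.05 − 1.688 = 65.36 μs.
γ_2 = 288.5/65.36 = 4.414; β = √(1 − 1/γ²) = √0.9487.

β = 0.974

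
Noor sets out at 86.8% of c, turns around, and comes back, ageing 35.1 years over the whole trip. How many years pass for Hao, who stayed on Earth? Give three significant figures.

β = 0.868; γ = 1/√(1 − 0.868²) = 1/√0.2466 = 2.014
Earth-frame duration is the dilated interval: Δt = γτ = 2.014 × 35.1 years.

Δt = 70.7 years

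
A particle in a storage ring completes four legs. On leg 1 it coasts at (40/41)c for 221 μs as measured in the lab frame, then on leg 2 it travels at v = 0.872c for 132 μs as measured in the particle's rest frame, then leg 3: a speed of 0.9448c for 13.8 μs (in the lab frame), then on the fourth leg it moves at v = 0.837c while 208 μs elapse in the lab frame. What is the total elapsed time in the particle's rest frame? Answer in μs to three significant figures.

τ = 299 μs

Leg 1: γ = 1/√(1 − (40/41)²) = 41/9 ≈ 4.556; τ_1 = 221/4.556 = 48.51 μs.
Leg 2: 132 μs is already measured in the particle's rest frame.
Leg 3: γ = 1/√(1 − 0.9448²) = 1/√0.1074 = 3.052; τ_3 = 13.8/3.052 = 4.522 μs.
Leg 4: γ = 1/√(1 − 0.837²) = 1/√0.2994 = 1.827; τ_4 = 208/1.827 = 113.8 μs.
Total: 48.51 + 132.0 + 4.522 + 113.8 μs.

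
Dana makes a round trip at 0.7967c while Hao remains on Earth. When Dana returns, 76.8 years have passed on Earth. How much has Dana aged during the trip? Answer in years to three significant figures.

γ = 1/√(1 − 0.7967²) = 1/√0.3653 = 1.655
Dana's clock measures proper time along the trip: τ = Δt/γ = 76.8/1.655 years.

τ = 46.4 years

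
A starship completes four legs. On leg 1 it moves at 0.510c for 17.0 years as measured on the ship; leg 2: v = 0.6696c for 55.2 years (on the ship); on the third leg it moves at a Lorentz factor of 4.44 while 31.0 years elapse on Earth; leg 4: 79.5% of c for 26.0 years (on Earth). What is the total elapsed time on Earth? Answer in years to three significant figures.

Leg 1: γ = 1/√(1 − 0.510²) = 1/√0.7399 = 1.163; Δt_1 = 1.163 × 17.0 = 19.76 years.
Leg 2: γ = 1/√(1 − 0.6696²) = 1/√0.5516 = 1.346; Δt_2 = 1.346 × 55.2 = 74.32 years.
Leg 3: 31.0 years is already measured on Earth.
Leg 4: 26.0 years is already measured on Earth.
Total: 19.76 + 74.32 + 31.00 + 26.00 years.

Δt = 151 years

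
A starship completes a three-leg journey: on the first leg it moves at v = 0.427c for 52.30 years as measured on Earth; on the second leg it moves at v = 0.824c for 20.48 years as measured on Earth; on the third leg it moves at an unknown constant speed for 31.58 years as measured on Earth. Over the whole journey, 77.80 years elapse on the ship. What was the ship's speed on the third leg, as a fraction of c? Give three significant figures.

β = 0.801

Leg 1: γ = 1/√(1 − 0.427²) = 1/√0.8177 = 1.106; τ_1 = 52.30/1.106 = 47.29 years.
Leg 2: γ = 1/√(1 − 0.824²) = 1/√0.3210 = 1.765; τ_2 = 20.48/1.765 = 11.60 years.
Leg 3: speed unknown; τ_3 = 31.58/γ_3.
Total proper time: 47.29 + 11.60 + τ_3 = 77.80, so τ_3 = 77.80 − 58.90 = 18.90 years.
γ_3 = 31.58/18.90 = 1.671; β = √(1 − 1/γ²) = √0.6417.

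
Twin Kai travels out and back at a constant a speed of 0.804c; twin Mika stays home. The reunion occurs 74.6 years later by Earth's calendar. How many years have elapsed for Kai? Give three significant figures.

τ = 44.4 years

γ = 1/√(1 − 0.804²) = 1/√0.3536 = 1.682
Kai's clock measures proper time along the trip: τ = Δt/γ = 74.6/1.682 years.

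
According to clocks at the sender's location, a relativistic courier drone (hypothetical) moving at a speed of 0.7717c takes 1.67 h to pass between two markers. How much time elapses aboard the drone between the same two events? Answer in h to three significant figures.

τ = 1.06 h

γ = 1/√(1 − 0.7717²) = 1/√0.4045 = 1.572
The interval measured at the sender's location is the dilated one; the clock aboard the drone measures the proper time τ = Δt/γ = 1.67/1.572 h.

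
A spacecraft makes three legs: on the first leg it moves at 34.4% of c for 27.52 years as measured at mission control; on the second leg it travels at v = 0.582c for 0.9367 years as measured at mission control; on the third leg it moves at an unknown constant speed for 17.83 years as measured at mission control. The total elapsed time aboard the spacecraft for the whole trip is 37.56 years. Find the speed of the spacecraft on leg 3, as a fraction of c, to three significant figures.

Leg 1: β = 0.344; γ = 1/√(1 − 0.344²) = 1/√0.8817 = 1.065; τ_1 = 27.52/1.065 = 25.84 years.
Leg 2: γ = 1/√(1 − 0.582²) = 1/√0.6613 = 1.230; τ_2 = 0.9367/1.230 = 0.7617 years.
Leg 3: speed unknown; τ_3 = 17.83/γ_3.
Total proper time: 25.84 + 0.7617 + τ_3 = 37.56, so τ_3 = 37.56 − 26.60 = 10.96 years.
γ_3 = 17.83/10.96 = 1.627; β = √(1 − 1/γ²) = √0.6223.

β = 0.789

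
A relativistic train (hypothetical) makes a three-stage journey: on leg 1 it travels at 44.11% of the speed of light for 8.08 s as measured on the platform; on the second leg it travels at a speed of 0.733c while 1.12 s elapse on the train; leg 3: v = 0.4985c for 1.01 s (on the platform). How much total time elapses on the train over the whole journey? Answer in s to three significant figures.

τ = 9.25 s

Leg 1: β = 0.4411; γ = 1/√(1 − 0.4411²) = 1/√0.8054 = 1.114; τ_1 = 8.08/1.114 = 7.251 s.
Leg 2: 1.12 s is already measured on the train.
Leg 3: γ = 1/√(1 − 0.4985²) = 1/√0.7515 = 1.154; τ_3 = 1.01/1.154 = 0.8756 s.
Total: 7.251 + 1.120 + 0.8756 s.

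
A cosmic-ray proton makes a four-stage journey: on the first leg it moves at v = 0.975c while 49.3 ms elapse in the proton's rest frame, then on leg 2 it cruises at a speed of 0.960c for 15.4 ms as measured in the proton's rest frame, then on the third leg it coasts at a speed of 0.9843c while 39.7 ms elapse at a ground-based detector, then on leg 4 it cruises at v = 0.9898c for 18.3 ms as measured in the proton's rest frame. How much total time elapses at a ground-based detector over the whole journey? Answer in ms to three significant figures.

Δt = 445 ms

Leg 1: γ = 1/√(1 − 0.975²) = 1/√0.04938 = 4.500; Δt_1 = 4.500 × 49.3 = 221.9 ms.
Leg 2: γ = 1/√(1 − 0.960²) = 1/√0.07840 = 3.571; Δt_2 = 3.571 × 15.4 = 55.00 ms.
Leg 3: 39.7 ms is already measured at a ground-based detector.
Leg 4: γ = 1/√(1 − 0.9898²) = 1/√0.02030 = 7.019; Δt_4 = 7.019 × 18.3 = 128.5 ms.
Total: 221.9 + 55.00 + 39.70 + 128.5 ms.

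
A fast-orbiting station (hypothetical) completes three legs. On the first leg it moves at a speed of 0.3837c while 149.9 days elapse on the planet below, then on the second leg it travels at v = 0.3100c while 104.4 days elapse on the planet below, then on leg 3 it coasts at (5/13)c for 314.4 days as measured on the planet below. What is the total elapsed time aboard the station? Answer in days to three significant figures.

Leg 1: γ = 1/√(1 − 0.3837²) = 1/√0.8528 = 1.083; τ_1 = 149.9/1.083 = 138.4 days.
Leg 2: γ = 1/√(1 − 0.3100²) = 1/√0.9039 = 1.052; τ_2 = 104.4/1.052 = 99.26 days.
Leg 3: γ = 1/√(1 − (5/13)²) = 13/12 ≈ 1.083; τ_3 = 314.4/1.083 = 290.2 days.
Total: 138.4 + 99.26 + 290.2 days.

τ = 528 days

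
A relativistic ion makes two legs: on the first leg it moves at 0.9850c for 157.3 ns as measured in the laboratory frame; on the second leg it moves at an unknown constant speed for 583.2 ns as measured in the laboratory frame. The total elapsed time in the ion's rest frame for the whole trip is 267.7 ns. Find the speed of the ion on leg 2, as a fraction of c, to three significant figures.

β = 0.911

Leg 1: γ = 1/√(1 − 0.9850²) = 1/√0.02977 = 5.795; τ_1 = 157.3/5.795 = 27.14 ns.
Leg 2: speed unknown; τ_2 = 583.2/γ_2.
Total proper time: 27.14 + τ_2 = 267.7, so τ_2 = 267.7 − 27.14 = 240.6 ns.
γ_2 = 583.2/240.6 = 2.424; β = √(1 − 1/γ²) = √0.8299.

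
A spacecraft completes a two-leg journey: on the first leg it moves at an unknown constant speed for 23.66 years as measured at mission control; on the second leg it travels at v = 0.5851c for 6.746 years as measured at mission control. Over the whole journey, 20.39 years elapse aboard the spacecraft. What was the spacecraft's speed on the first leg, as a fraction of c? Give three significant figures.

Leg 1: speed unknown; τ_1 = 23.66/γ_1.
Leg 2: γ = 1/√(1 − 0.5851²) = 1/√0.6577 = 1.233; τ_2 = 6.746/1.233 = 5.471 years.
Total proper time: τ_1 + 5.471 = 20.39, so τ_1 = 20.39 − 5.471 = 14.92 years.
γ_1 = 23.66/14.92 = 1.586; β = √(1 − 1/γ²) = √0.6024.

β = 0.776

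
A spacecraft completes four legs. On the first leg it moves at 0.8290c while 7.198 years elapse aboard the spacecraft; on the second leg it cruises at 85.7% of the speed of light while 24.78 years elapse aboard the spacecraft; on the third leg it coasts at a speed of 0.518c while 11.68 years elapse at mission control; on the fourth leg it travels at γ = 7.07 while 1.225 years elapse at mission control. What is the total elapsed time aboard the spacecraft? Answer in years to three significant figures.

τ = 42.1 years

Leg 1: 7.198 years is already measured aboard the spacecraft.
Leg 2: 24.78 years is already measured aboard the spacecraft.
Leg 3: γ = 1/√(1 − 0.518²) = 1/√0.7317 = 1.169; τ_3 = 11.68/1.169 = 9.991 years.
Leg 4: γ = 7.07; τ_4 = 1.225/7.070 = 0.1733 years.
Total: 7.198 + 24.78 + 9.991 + 0.1733 years.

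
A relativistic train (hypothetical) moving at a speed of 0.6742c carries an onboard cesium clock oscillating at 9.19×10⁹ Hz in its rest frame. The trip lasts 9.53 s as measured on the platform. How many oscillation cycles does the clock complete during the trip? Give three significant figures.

γ = 1/√(1 − 0.6742²) = 1/√0.5455 = 1.354
The oscillator's own cycle count is N = f × τ where τ is the proper time on the train. τ = Δt/γ = 9.53/1.354 = 7.038 s = 7.038×10⁰ s.
N = 9.19×10⁹ × 7.038×10⁰ = 6.468×10¹⁰.

N = 6.47×10¹⁰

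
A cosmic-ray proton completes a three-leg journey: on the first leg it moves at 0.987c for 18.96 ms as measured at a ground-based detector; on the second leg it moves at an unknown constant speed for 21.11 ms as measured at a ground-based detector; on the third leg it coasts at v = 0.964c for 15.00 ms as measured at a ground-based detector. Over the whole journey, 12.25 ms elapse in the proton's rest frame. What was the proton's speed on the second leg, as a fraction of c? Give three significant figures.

β = 0.969

Leg 1: γ = 1/√(1 − 0.987²) = 1/√0.02583 = 6.222; τ_1 = 18.96/6.222 = 3.047 ms.
Leg 2: speed unknown; τ_2 = 21.11/γ_2.
Leg 3: γ = 1/√(1 − 0.964²) = 1/√0.07070 = 3.761; τ_3 = 15.00/3.761 = 3.989 ms.
Total proper time: 3.047 + τ_2 + 3.989 = 12.25, so τ_2 = 12.25 − 7.036 = 5.214 ms.
γ_2 = 21.11/5.214 = 4.049; β = √(1 − 1/γ²) = √0.9390.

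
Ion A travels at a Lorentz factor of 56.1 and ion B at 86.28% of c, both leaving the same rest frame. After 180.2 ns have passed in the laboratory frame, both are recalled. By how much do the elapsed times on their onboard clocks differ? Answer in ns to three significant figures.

A: γ = 56.1; τ_A = 180.2/56.10 = 3.212 ns.
B: β = 0.8628; γ = 1/√(1 − 0.8628²) = 1/√0.2556 = 1.978; τ_B = 180.2/1.978 = 91.10 ns.

|τ_A − τ_B| = 87.9 ns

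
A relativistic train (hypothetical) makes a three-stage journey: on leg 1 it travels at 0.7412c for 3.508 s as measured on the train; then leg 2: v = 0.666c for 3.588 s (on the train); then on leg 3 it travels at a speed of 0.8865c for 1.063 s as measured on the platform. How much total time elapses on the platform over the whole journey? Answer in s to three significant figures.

Δt = 11.1 s

Leg 1: γ = 1/√(1 − 0.7412²) = 1/√0.4506 = 1.490; Δt_1 = 1.490 × 3.508 = 5.226 s.
Leg 2: γ = 1/√(1 − 0.666²) = 1/√0.5564 = 1.341; Δt_2 = 1.341 × 3.588 = 4.810 s.
Leg 3: 1.063 s is already measured on the platform.
Total: 5.226 + 4.810 + 1.063 s.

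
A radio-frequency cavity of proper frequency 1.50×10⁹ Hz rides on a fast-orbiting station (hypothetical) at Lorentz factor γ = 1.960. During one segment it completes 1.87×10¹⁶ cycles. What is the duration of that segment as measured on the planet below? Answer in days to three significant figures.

Δt = 283 days

γ = 1.960
Proper time for N cycles: τ = N/f = 1.87×10¹⁶/(1.50×10⁹) = 1.247×10⁷ s = 144.3 days.
Lab-frame duration Δt = γτ = 1.960 × 144.3 = 282.8 days.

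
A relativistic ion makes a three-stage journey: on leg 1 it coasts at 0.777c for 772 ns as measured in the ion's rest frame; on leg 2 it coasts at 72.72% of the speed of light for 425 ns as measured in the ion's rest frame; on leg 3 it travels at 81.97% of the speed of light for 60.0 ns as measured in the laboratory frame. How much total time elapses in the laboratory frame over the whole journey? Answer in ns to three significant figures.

Leg 1: γ = 1/√(1 − 0.777²) = 1/√0.3963 = 1.589; Δt_1 = 1.589 × 772 = 1226 ns.
Leg 2: β = 0.7272; γ = 1/√(1 − 0.7272²) = 1/√0.4712 = 1.457; Δt_2 = 1.457 × 425 = 619.1 ns.
Leg 3: 60.0 ns is already measured in the laboratory frame.
Total: 1226 + 619.1 + 60.00 ns.

Δt = 1910 ns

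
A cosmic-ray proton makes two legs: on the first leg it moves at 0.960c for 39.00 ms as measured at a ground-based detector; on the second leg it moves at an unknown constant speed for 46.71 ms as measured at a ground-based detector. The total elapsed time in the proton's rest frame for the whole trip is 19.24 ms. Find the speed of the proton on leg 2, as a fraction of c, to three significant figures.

β = 0.984

Leg 1: γ = 1/√(1 − 0.960²) = 25/7 ≈ 3.571; τ_1 = 39.00/3.571 = 10.92 ms.
Leg 2: speed unknown; τ_2 = 46.71/γ_2.
Total proper time: 10.92 + τ_2 = 19.24, so τ_2 = 19.24 − 10.92 = 8.320 ms.
γ_2 = 46.71/8.320 = 5.614; β = √(1 − 1/γ²) = √0.9683.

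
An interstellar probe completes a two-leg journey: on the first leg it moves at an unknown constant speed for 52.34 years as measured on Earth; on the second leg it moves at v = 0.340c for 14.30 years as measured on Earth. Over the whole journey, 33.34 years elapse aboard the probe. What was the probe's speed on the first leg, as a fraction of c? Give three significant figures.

β = 0.925

Leg 1: speed unknown; τ_1 = 52.34/γ_1.
Leg 2: γ = 1/√(1 − 0.340²) = 1/√0.8844 = 1.063; τ_2 = 14.30/1.063 = 13.45 years.
Total proper time: τ_1 + 13.45 = 33.34, so τ_1 = 33.34 − 13.45 = 19.89 years.
γ_1 = 52.34/19.89 = 2.631; β = √(1 − 1/γ²) = √0.8556.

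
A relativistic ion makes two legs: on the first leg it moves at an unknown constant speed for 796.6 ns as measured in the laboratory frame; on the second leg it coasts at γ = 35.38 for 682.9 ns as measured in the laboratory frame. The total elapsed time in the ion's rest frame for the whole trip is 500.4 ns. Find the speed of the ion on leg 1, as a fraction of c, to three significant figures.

Leg 1: speed unknown; τ_1 = 796.6/γ_1.
Leg 2: γ = 35.38; τ_2 = 682.9/35.38 = 19.30 ns.
Total proper time: τ_1 + 19.30 = 500.4, so τ_1 = 500.4 − 19.30 = 481.1 ns.
γ_1 = 796.6/481.1 = 1.656; β = √(1 − 1/γ²) = √0.6353.

β = 0.797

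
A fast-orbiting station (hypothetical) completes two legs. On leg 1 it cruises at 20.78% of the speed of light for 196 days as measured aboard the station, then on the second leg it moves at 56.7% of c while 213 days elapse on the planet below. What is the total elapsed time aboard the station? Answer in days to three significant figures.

Leg 1: 196 days is already measured aboard the station.
Leg 2: β = 0.567; γ = 1/√(1 − 0.567²) = 1/√0.6785 = 1.214; τ_2 = 213/1.214 = 175.5 days.
Total: 196.0 + 175.5 days.

τ = 371 days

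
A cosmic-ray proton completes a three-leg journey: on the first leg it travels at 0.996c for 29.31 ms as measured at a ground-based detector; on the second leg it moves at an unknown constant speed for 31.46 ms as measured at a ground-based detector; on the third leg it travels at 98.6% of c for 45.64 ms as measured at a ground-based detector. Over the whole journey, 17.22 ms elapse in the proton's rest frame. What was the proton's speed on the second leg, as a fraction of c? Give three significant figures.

Leg 1: γ = 1/√(1 − 0.996²) = 1/√0.007984 = 11.19; τ_1 = 29.31/11.19 = 2.619 ms.
Leg 2: speed unknown; τ_2 = 31.46/γ_2.
Leg 3: β = 0.986; γ = 1/√(1 − 0.986²) = 1/√0.02780 = 5.997; τ_3 = 45.64/5.997 = 7.610 ms.
Total proper time: 2.619 + τ_2 + 7.610 = 17.22, so τ_2 = 17.22 − 10.23 = 6.991 ms.
γ_2 = 31.46/6.991 = 4.500; β = √(1 − 1/γ²) = √0.9506.

β = 0.975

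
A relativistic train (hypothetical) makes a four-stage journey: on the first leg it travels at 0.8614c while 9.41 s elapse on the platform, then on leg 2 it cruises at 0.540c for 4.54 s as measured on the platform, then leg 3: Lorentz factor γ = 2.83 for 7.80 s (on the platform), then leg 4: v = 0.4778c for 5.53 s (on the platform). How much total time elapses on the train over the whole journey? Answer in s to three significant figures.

τ = 16.2 s

Leg 1: γ = 1/√(1 − 0.8614²) = 1/√0.2580 = 1.969; τ_1 = 9.41/1.969 = 4.780 s.
Leg 2: γ = 1/√(1 − 0.540²) = 1/√0.7084 = 1.188; τ_2 = 4.54/1.188 = 3.821 s.
Leg 3: γ = 2.83; τ_3 = 7.80/2.830 = 2.756 s.
Leg 4: γ = 1/√(1 − 0.4778²) = 1/√0.7717 = 1.138; τ_4 = 5.53/1.138 = 4.858 s.
Total: 4.780 + 3.821 + 2.756 + 4.858 s.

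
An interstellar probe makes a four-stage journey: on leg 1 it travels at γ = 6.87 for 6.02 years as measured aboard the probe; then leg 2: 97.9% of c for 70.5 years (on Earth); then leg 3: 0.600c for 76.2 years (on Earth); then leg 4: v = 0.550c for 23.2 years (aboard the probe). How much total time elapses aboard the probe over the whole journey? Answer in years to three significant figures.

Leg 1: 6.02 years is already measured aboard the probe.
Leg 2: β = 0.979; γ = 1/√(1 − 0.979²) = 1/√0.04156 = 4.905; τ_2 = 70.5/4.905 = 14.37 years.
Leg 3: γ = 1/√(1 − 0.600²) = 5/4 = 1.250; τ_3 = 76.2/1.250 = 60.96 years.
Leg 4: 23.2 years is already measured aboard the probe.
Total: 6.020 + 14.37 + 60.96 + 23.20 years.

τ = 105 years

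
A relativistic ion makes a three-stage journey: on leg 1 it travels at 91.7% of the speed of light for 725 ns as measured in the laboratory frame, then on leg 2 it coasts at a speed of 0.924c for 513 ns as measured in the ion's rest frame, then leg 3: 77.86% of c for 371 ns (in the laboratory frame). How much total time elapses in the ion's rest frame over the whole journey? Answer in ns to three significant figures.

τ = 1040 ns

Leg 1: β = 0.917; γ = 1/√(1 − 0.917²) = 1/√0.1591 = 2.507; τ_1 = 725/2.507 = 289.2 ns.
Leg 2: 513 ns is already measured in the ion's rest frame.
Leg 3: β = 0.7786; γ = 1/√(1 − 0.7786²) = 1/√0.3938 = 1.594; τ_3 = 371/1.594 = 232.8 ns.
Total: 289.2 + 513.0 + 232.8 ns.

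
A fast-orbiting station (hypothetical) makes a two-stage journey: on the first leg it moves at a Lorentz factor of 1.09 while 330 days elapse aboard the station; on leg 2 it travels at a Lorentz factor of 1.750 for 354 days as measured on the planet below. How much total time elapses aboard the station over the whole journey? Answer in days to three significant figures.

Leg 1: 330 days is already measured aboard the station.
Leg 2: γ = 1.750; τ_2 = 354/1.750 = 202.3 days.
Total: 330.0 + 202.3 days.

τ = 532 days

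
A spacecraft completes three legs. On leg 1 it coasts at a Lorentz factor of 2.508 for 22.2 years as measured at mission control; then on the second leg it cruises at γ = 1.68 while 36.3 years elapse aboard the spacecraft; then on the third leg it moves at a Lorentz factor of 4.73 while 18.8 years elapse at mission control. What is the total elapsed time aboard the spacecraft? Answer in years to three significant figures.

τ = 49.1 years

Leg 1: γ = 2.508; τ_1 = 22.2/2.508 = 8.852 years.
Leg 2: 36.3 years is already measured aboard the spacecraft.
Leg 3: γ = 4.73; τ_3 = 18.8/4.730 = 3.975 years.
Total: 8.852 + 36.30 + 3.975 years.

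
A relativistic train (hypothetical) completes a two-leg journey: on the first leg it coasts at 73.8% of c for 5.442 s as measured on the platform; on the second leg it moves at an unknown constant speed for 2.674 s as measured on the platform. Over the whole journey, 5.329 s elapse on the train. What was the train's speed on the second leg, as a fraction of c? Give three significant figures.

β = 0.785

Leg 1: β = 0.738; γ = 1/√(1 − 0.738²) = 1/√0.4554 = 1.482; τ_1 = 5.442/1.482 = 3.672 s.
Leg 2: speed unknown; τ_2 = 2.674/γ_2.
Total proper time: 3.672 + τ_2 = 5.329, so τ_2 = 5.329 − 3.672 = 1.657 s.
γ_2 = 2.674/1.657 = 1.614; β = √(1 − 1/γ²) = √0.6161.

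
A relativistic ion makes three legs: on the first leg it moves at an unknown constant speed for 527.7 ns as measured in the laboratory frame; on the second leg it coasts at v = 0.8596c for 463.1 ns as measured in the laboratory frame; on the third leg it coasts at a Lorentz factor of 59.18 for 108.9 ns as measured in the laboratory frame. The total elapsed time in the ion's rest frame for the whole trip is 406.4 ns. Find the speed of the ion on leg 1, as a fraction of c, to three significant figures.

β = 0.948

Leg 1: speed unknown; τ_1 = 527.7/γ_1.
Leg 2: γ = 1/√(1 − 0.8596²) = 1/√0.2611 = 1.957; τ_2 = 463.1/1.957 = 236.6 ns.
Leg 3: γ = 59.18; τ_3 = 108.9/59.18 = 1.840 ns.
Total proper time: τ_1 + 236.6 + 1.840 = 406.4, so τ_1 = 406.4 − 238.5 = 167.9 ns.
γ_1 = 527.7/167.9 = 3.142; β = √(1 − 1/γ²) = √0.8987.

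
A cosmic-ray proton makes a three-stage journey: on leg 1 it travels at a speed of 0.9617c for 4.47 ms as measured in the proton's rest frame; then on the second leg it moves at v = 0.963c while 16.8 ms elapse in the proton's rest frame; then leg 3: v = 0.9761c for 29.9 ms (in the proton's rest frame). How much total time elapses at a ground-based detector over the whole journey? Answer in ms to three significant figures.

Leg 1: γ = 1/√(1 − 0.9617²) = 1/√0.07513 = 3.648; Δt_1 = 3.648 × 4.47 = 16.31 ms.
Leg 2: γ = 1/√(1 − 0.963²) = 1/√0.07263 = 3.711; Δt_2 = 3.711 × 16.8 = 62.34 ms.
Leg 3: γ = 1/√(1 − 0.9761²) = 1/√0.04723 = 4.601; Δt_3 = 4.601 × 29.9 = 137.6 ms.
Total: 16.31 + 62.34 + 137.6 ms.

Δt = 216 ms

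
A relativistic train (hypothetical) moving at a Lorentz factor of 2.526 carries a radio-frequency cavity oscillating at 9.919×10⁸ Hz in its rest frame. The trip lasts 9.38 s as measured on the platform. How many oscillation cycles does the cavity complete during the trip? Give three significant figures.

γ = 2.526
The oscillator's own cycle count is N = f × τ where τ is the proper time on the train. τ = Δt/γ = 9.38/2.526 = 3.713 s = 3.713×10⁰ s.
N = 9.919×10⁸ × 3.713×10⁰ = 3.683×10⁹.

N = 3.68×10⁹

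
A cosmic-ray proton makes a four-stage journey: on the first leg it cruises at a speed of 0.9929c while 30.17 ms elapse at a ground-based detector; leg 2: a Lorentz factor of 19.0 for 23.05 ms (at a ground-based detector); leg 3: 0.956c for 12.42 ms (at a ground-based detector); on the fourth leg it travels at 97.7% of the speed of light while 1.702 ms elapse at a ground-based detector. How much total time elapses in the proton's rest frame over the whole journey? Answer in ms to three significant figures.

Leg 1: γ = 1/√(1 − 0.9929²) = 1/√0.01415 = 8.407; τ_1 = 30.17/8.407 = 3.589 ms.
Leg 2: γ = 19.0; τ_2 = 23.05/19.00 = 1.213 ms.
Leg 3: γ = 1/√(1 − 0.956²) = 1/√0.08606 = 3.409; τ_3 = 12.42/3.409 = 3.644 ms.
Leg 4: β = 0.977; γ = 1/√(1 − 0.977²) = 1/√0.04547 = 4.690; τ_4 = 1.702/4.690 = 0.3629 ms.
Total: 3.589 + 1.213 + 3.644 + 0.3629 ms.

τ = 8.81 ms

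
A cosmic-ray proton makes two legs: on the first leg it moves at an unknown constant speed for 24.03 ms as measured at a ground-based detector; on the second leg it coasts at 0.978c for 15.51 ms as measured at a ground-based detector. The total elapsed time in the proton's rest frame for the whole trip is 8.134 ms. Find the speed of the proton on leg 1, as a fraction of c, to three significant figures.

Leg 1: speed unknown; τ_1 = 24.03/γ_1.
Leg 2: γ = 1/√(1 − 0.978²) = 1/√0.04352 = 4.794; τ_2 = 15.51/4.794 = 3.235 ms.
Total proper time: τ_1 + 3.235 = 8.134, so τ_1 = 8.134 − 3.235 = 4.899 ms.
γ_1 = 24.03/4.899 = 4.906; β = √(1 − 1/γ²) = √0.9584.

β = 0.979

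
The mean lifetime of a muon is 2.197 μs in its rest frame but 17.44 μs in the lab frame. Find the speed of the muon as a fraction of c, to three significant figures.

γ = Δt/τ₀ = 17.44/2.197 = 7.938
β = √(1 − 1/γ²) = √(1 − 0.01587) = √0.9841

v = 0.992c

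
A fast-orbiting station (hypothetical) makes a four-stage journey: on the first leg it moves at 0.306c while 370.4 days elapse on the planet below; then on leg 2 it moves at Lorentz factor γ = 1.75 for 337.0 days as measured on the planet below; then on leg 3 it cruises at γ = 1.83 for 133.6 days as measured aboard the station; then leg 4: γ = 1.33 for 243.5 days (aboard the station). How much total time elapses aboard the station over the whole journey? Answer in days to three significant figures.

Leg 1: γ = 1/√(1 − 0.306²) = 1/√0.9064 = 1.050; τ_1 = 370.4/1.050 = 352.6 days.
Leg 2: γ = 1.75; τ_2 = 337.0/1.750 = 192.6 days.
Leg 3: 133.6 days is already measured aboard the station.
Leg 4: 243.5 days is already measured aboard the station.
Total: 352.6 + 192.6 + 133.6 + 243.5 days.

τ = 922 days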